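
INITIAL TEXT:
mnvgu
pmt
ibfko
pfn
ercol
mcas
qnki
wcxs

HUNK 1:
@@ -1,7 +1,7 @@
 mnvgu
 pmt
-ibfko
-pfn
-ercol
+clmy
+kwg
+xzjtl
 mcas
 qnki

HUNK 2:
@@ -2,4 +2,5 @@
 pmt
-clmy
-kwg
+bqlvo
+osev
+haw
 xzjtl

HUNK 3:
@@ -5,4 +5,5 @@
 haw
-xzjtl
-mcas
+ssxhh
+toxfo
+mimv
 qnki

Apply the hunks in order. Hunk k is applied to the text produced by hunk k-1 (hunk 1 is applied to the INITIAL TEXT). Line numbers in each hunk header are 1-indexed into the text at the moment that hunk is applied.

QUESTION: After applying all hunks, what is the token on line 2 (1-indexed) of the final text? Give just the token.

Answer: pmt

Derivation:
Hunk 1: at line 1 remove [ibfko,pfn,ercol] add [clmy,kwg,xzjtl] -> 8 lines: mnvgu pmt clmy kwg xzjtl mcas qnki wcxs
Hunk 2: at line 2 remove [clmy,kwg] add [bqlvo,osev,haw] -> 9 lines: mnvgu pmt bqlvo osev haw xzjtl mcas qnki wcxs
Hunk 3: at line 5 remove [xzjtl,mcas] add [ssxhh,toxfo,mimv] -> 10 lines: mnvgu pmt bqlvo osev haw ssxhh toxfo mimv qnki wcxs
Final line 2: pmt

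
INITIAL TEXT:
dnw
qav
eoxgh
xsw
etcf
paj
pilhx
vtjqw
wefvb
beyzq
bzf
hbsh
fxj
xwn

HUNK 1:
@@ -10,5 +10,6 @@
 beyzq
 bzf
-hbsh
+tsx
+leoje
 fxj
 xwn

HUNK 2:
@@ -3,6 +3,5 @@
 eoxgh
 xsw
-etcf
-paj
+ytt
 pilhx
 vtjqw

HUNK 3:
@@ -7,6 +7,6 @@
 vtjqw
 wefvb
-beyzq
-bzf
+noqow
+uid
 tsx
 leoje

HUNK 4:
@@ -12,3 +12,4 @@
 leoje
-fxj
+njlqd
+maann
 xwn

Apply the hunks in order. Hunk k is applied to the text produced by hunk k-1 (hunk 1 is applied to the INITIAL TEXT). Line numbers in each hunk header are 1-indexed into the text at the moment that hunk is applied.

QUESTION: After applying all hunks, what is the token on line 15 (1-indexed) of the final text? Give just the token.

Answer: xwn

Derivation:
Hunk 1: at line 10 remove [hbsh] add [tsx,leoje] -> 15 lines: dnw qav eoxgh xsw etcf paj pilhx vtjqw wefvb beyzq bzf tsx leoje fxj xwn
Hunk 2: at line 3 remove [etcf,paj] add [ytt] -> 14 lines: dnw qav eoxgh xsw ytt pilhx vtjqw wefvb beyzq bzf tsx leoje fxj xwn
Hunk 3: at line 7 remove [beyzq,bzf] add [noqow,uid] -> 14 lines: dnw qav eoxgh xsw ytt pilhx vtjqw wefvb noqow uid tsx leoje fxj xwn
Hunk 4: at line 12 remove [fxj] add [njlqd,maann] -> 15 lines: dnw qav eoxgh xsw ytt pilhx vtjqw wefvb noqow uid tsx leoje njlqd maann xwn
Final line 15: xwn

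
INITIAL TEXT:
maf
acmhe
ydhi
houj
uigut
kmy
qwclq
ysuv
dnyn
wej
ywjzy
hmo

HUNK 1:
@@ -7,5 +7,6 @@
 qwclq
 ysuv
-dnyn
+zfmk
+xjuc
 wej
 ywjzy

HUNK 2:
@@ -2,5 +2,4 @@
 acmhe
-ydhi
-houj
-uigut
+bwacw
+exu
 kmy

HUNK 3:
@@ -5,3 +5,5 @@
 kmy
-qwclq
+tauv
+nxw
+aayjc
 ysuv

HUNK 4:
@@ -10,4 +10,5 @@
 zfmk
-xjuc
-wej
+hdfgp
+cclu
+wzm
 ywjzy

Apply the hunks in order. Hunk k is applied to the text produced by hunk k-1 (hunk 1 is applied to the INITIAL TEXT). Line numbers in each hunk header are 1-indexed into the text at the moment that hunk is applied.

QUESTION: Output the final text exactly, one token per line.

Hunk 1: at line 7 remove [dnyn] add [zfmk,xjuc] -> 13 lines: maf acmhe ydhi houj uigut kmy qwclq ysuv zfmk xjuc wej ywjzy hmo
Hunk 2: at line 2 remove [ydhi,houj,uigut] add [bwacw,exu] -> 12 lines: maf acmhe bwacw exu kmy qwclq ysuv zfmk xjuc wej ywjzy hmo
Hunk 3: at line 5 remove [qwclq] add [tauv,nxw,aayjc] -> 14 lines: maf acmhe bwacw exu kmy tauv nxw aayjc ysuv zfmk xjuc wej ywjzy hmo
Hunk 4: at line 10 remove [xjuc,wej] add [hdfgp,cclu,wzm] -> 15 lines: maf acmhe bwacw exu kmy tauv nxw aayjc ysuv zfmk hdfgp cclu wzm ywjzy hmo

Answer: maf
acmhe
bwacw
exu
kmy
tauv
nxw
aayjc
ysuv
zfmk
hdfgp
cclu
wzm
ywjzy
hmo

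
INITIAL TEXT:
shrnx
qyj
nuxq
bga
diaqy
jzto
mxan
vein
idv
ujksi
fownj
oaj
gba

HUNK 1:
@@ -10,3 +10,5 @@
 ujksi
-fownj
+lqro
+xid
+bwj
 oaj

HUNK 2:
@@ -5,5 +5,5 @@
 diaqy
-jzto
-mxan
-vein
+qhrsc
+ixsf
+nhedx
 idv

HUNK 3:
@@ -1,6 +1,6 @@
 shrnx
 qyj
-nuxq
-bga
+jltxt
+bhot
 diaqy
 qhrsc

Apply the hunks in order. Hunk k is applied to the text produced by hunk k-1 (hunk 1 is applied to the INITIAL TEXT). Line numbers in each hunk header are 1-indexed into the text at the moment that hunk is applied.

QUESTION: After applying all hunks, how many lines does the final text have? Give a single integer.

Hunk 1: at line 10 remove [fownj] add [lqro,xid,bwj] -> 15 lines: shrnx qyj nuxq bga diaqy jzto mxan vein idv ujksi lqro xid bwj oaj gba
Hunk 2: at line 5 remove [jzto,mxan,vein] add [qhrsc,ixsf,nhedx] -> 15 lines: shrnx qyj nuxq bga diaqy qhrsc ixsf nhedx idv ujksi lqro xid bwj oaj gba
Hunk 3: at line 1 remove [nuxq,bga] add [jltxt,bhot] -> 15 lines: shrnx qyj jltxt bhot diaqy qhrsc ixsf nhedx idv ujksi lqro xid bwj oaj gba
Final line count: 15

Answer: 15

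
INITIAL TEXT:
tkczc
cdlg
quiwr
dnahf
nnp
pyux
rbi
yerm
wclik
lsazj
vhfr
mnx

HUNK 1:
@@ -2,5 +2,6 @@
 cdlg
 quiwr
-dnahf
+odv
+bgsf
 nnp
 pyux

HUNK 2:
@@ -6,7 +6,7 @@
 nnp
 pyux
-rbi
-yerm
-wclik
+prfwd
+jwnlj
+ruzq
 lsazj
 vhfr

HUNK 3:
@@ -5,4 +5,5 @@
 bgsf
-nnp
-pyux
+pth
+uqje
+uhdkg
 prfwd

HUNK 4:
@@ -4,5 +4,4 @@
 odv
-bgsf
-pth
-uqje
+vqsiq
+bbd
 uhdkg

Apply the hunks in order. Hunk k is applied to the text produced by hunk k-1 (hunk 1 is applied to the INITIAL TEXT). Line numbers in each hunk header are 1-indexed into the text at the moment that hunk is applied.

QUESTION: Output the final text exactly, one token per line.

Hunk 1: at line 2 remove [dnahf] add [odv,bgsf] -> 13 lines: tkczc cdlg quiwr odv bgsf nnp pyux rbi yerm wclik lsazj vhfr mnx
Hunk 2: at line 6 remove [rbi,yerm,wclik] add [prfwd,jwnlj,ruzq] -> 13 lines: tkczc cdlg quiwr odv bgsf nnp pyux prfwd jwnlj ruzq lsazj vhfr mnx
Hunk 3: at line 5 remove [nnp,pyux] add [pth,uqje,uhdkg] -> 14 lines: tkczc cdlg quiwr odv bgsf pth uqje uhdkg prfwd jwnlj ruzq lsazj vhfr mnx
Hunk 4: at line 4 remove [bgsf,pth,uqje] add [vqsiq,bbd] -> 13 lines: tkczc cdlg quiwr odv vqsiq bbd uhdkg prfwd jwnlj ruzq lsazj vhfr mnx

Answer: tkczc
cdlg
quiwr
odv
vqsiq
bbd
uhdkg
prfwd
jwnlj
ruzq
lsazj
vhfr
mnx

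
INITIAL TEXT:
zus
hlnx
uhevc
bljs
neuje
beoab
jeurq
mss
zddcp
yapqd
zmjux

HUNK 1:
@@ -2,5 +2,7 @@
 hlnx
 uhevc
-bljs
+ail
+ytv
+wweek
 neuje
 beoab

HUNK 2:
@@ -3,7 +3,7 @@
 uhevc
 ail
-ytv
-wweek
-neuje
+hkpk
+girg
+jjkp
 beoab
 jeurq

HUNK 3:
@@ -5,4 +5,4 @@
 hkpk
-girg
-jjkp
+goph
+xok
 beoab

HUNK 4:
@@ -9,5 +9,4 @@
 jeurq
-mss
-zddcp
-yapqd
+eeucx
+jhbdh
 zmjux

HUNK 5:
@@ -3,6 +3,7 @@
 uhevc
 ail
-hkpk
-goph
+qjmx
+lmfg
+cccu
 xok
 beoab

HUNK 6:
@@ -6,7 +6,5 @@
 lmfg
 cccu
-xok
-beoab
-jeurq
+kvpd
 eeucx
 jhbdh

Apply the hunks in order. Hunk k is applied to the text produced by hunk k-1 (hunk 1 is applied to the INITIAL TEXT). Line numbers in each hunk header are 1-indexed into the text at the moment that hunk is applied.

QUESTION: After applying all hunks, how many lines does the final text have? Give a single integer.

Answer: 11

Derivation:
Hunk 1: at line 2 remove [bljs] add [ail,ytv,wweek] -> 13 lines: zus hlnx uhevc ail ytv wweek neuje beoab jeurq mss zddcp yapqd zmjux
Hunk 2: at line 3 remove [ytv,wweek,neuje] add [hkpk,girg,jjkp] -> 13 lines: zus hlnx uhevc ail hkpk girg jjkp beoab jeurq mss zddcp yapqd zmjux
Hunk 3: at line 5 remove [girg,jjkp] add [goph,xok] -> 13 lines: zus hlnx uhevc ail hkpk goph xok beoab jeurq mss zddcp yapqd zmjux
Hunk 4: at line 9 remove [mss,zddcp,yapqd] add [eeucx,jhbdh] -> 12 lines: zus hlnx uhevc ail hkpk goph xok beoab jeurq eeucx jhbdh zmjux
Hunk 5: at line 3 remove [hkpk,goph] add [qjmx,lmfg,cccu] -> 13 lines: zus hlnx uhevc ail qjmx lmfg cccu xok beoab jeurq eeucx jhbdh zmjux
Hunk 6: at line 6 remove [xok,beoab,jeurq] add [kvpd] -> 11 lines: zus hlnx uhevc ail qjmx lmfg cccu kvpd eeucx jhbdh zmjux
Final line count: 11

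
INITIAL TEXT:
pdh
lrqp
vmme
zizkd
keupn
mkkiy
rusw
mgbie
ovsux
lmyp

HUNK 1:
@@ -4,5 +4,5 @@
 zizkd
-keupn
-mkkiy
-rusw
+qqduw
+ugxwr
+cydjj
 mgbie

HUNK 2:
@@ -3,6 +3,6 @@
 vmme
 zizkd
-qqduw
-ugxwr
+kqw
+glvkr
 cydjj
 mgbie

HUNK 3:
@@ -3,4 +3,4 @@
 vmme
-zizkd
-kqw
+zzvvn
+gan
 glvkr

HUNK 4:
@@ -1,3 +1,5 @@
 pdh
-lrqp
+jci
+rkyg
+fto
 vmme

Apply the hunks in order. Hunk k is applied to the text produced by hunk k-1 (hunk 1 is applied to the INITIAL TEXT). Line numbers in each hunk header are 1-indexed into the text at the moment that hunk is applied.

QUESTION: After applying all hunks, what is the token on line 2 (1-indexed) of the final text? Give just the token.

Hunk 1: at line 4 remove [keupn,mkkiy,rusw] add [qqduw,ugxwr,cydjj] -> 10 lines: pdh lrqp vmme zizkd qqduw ugxwr cydjj mgbie ovsux lmyp
Hunk 2: at line 3 remove [qqduw,ugxwr] add [kqw,glvkr] -> 10 lines: pdh lrqp vmme zizkd kqw glvkr cydjj mgbie ovsux lmyp
Hunk 3: at line 3 remove [zizkd,kqw] add [zzvvn,gan] -> 10 lines: pdh lrqp vmme zzvvn gan glvkr cydjj mgbie ovsux lmyp
Hunk 4: at line 1 remove [lrqp] add [jci,rkyg,fto] -> 12 lines: pdh jci rkyg fto vmme zzvvn gan glvkr cydjj mgbie ovsux lmyp
Final line 2: jci

Answer: jci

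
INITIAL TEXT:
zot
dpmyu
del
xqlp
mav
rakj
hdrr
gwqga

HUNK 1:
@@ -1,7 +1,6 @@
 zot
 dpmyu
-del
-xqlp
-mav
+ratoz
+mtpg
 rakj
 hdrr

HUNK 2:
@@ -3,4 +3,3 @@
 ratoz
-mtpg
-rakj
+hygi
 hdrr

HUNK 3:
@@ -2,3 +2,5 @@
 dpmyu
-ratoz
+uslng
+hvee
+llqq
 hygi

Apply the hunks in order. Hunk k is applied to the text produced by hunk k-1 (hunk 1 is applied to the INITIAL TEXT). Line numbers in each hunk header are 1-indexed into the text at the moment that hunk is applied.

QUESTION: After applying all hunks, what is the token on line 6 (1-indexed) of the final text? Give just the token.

Answer: hygi

Derivation:
Hunk 1: at line 1 remove [del,xqlp,mav] add [ratoz,mtpg] -> 7 lines: zot dpmyu ratoz mtpg rakj hdrr gwqga
Hunk 2: at line 3 remove [mtpg,rakj] add [hygi] -> 6 lines: zot dpmyu ratoz hygi hdrr gwqga
Hunk 3: at line 2 remove [ratoz] add [uslng,hvee,llqq] -> 8 lines: zot dpmyu uslng hvee llqq hygi hdrr gwqga
Final line 6: hygi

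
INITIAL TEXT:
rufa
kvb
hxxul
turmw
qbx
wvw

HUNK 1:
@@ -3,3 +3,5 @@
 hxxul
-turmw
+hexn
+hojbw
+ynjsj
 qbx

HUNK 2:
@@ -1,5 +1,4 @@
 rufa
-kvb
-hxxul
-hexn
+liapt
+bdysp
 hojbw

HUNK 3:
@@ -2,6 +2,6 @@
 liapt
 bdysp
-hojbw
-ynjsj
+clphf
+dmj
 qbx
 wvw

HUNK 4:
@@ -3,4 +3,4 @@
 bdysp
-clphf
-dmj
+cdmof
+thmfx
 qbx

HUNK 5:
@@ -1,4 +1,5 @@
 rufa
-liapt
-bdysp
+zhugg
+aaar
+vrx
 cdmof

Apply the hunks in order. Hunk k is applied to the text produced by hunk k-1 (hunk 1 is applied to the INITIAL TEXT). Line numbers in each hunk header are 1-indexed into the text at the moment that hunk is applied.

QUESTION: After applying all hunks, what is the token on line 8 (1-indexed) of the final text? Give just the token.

Hunk 1: at line 3 remove [turmw] add [hexn,hojbw,ynjsj] -> 8 lines: rufa kvb hxxul hexn hojbw ynjsj qbx wvw
Hunk 2: at line 1 remove [kvb,hxxul,hexn] add [liapt,bdysp] -> 7 lines: rufa liapt bdysp hojbw ynjsj qbx wvw
Hunk 3: at line 2 remove [hojbw,ynjsj] add [clphf,dmj] -> 7 lines: rufa liapt bdysp clphf dmj qbx wvw
Hunk 4: at line 3 remove [clphf,dmj] add [cdmof,thmfx] -> 7 lines: rufa liapt bdysp cdmof thmfx qbx wvw
Hunk 5: at line 1 remove [liapt,bdysp] add [zhugg,aaar,vrx] -> 8 lines: rufa zhugg aaar vrx cdmof thmfx qbx wvw
Final line 8: wvw

Answer: wvw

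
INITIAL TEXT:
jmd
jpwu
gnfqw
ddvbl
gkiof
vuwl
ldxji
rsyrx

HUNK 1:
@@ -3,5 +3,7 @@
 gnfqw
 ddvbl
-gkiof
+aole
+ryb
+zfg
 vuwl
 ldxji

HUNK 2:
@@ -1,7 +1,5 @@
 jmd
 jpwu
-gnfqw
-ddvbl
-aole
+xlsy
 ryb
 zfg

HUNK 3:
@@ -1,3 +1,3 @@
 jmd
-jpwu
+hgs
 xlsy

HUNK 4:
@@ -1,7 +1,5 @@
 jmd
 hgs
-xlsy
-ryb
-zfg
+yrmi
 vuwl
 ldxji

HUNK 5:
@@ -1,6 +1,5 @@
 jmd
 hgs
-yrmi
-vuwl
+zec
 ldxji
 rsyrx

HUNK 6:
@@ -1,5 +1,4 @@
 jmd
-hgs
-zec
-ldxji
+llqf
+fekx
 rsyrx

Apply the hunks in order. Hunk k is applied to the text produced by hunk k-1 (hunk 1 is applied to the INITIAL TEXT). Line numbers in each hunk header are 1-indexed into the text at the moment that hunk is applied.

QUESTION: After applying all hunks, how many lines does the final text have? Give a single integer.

Answer: 4

Derivation:
Hunk 1: at line 3 remove [gkiof] add [aole,ryb,zfg] -> 10 lines: jmd jpwu gnfqw ddvbl aole ryb zfg vuwl ldxji rsyrx
Hunk 2: at line 1 remove [gnfqw,ddvbl,aole] add [xlsy] -> 8 lines: jmd jpwu xlsy ryb zfg vuwl ldxji rsyrx
Hunk 3: at line 1 remove [jpwu] add [hgs] -> 8 lines: jmd hgs xlsy ryb zfg vuwl ldxji rsyrx
Hunk 4: at line 1 remove [xlsy,ryb,zfg] add [yrmi] -> 6 lines: jmd hgs yrmi vuwl ldxji rsyrx
Hunk 5: at line 1 remove [yrmi,vuwl] add [zec] -> 5 lines: jmd hgs zec ldxji rsyrx
Hunk 6: at line 1 remove [hgs,zec,ldxji] add [llqf,fekx] -> 4 lines: jmd llqf fekx rsyrx
Final line count: 4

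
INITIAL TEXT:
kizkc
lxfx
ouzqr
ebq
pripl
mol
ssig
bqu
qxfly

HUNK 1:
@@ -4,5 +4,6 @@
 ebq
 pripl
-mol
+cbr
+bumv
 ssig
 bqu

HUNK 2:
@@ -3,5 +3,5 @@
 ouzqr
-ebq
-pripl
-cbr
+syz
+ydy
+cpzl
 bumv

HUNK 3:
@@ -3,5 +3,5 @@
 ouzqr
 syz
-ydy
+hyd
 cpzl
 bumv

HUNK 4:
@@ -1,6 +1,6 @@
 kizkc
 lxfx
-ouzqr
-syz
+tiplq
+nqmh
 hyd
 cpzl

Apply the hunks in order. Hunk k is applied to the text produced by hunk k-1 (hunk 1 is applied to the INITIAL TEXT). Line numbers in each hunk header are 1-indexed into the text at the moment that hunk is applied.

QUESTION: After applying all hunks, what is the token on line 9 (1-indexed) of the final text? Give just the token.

Hunk 1: at line 4 remove [mol] add [cbr,bumv] -> 10 lines: kizkc lxfx ouzqr ebq pripl cbr bumv ssig bqu qxfly
Hunk 2: at line 3 remove [ebq,pripl,cbr] add [syz,ydy,cpzl] -> 10 lines: kizkc lxfx ouzqr syz ydy cpzl bumv ssig bqu qxfly
Hunk 3: at line 3 remove [ydy] add [hyd] -> 10 lines: kizkc lxfx ouzqr syz hyd cpzl bumv ssig bqu qxfly
Hunk 4: at line 1 remove [ouzqr,syz] add [tiplq,nqmh] -> 10 lines: kizkc lxfx tiplq nqmh hyd cpzl bumv ssig bqu qxfly
Final line 9: bqu

Answer: bqu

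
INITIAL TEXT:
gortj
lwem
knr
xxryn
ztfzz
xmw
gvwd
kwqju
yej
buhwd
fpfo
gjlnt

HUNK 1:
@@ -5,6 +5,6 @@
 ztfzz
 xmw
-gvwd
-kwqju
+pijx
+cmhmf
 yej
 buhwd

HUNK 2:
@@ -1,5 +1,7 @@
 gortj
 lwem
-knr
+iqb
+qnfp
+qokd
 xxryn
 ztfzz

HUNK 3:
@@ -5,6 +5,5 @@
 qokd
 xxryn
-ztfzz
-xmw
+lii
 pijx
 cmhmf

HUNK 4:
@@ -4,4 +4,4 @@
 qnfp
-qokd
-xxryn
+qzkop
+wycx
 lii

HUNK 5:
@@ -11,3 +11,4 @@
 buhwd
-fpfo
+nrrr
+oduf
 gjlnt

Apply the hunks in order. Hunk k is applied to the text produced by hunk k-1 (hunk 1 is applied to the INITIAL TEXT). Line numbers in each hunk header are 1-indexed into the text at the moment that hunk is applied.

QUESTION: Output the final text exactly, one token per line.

Hunk 1: at line 5 remove [gvwd,kwqju] add [pijx,cmhmf] -> 12 lines: gortj lwem knr xxryn ztfzz xmw pijx cmhmf yej buhwd fpfo gjlnt
Hunk 2: at line 1 remove [knr] add [iqb,qnfp,qokd] -> 14 lines: gortj lwem iqb qnfp qokd xxryn ztfzz xmw pijx cmhmf yej buhwd fpfo gjlnt
Hunk 3: at line 5 remove [ztfzz,xmw] add [lii] -> 13 lines: gortj lwem iqb qnfp qokd xxryn lii pijx cmhmf yej buhwd fpfo gjlnt
Hunk 4: at line 4 remove [qokd,xxryn] add [qzkop,wycx] -> 13 lines: gortj lwem iqb qnfp qzkop wycx lii pijx cmhmf yej buhwd fpfo gjlnt
Hunk 5: at line 11 remove [fpfo] add [nrrr,oduf] -> 14 lines: gortj lwem iqb qnfp qzkop wycx lii pijx cmhmf yej buhwd nrrr oduf gjlnt

Answer: gortj
lwem
iqb
qnfp
qzkop
wycx
lii
pijx
cmhmf
yej
buhwd
nrrr
oduf
gjlnt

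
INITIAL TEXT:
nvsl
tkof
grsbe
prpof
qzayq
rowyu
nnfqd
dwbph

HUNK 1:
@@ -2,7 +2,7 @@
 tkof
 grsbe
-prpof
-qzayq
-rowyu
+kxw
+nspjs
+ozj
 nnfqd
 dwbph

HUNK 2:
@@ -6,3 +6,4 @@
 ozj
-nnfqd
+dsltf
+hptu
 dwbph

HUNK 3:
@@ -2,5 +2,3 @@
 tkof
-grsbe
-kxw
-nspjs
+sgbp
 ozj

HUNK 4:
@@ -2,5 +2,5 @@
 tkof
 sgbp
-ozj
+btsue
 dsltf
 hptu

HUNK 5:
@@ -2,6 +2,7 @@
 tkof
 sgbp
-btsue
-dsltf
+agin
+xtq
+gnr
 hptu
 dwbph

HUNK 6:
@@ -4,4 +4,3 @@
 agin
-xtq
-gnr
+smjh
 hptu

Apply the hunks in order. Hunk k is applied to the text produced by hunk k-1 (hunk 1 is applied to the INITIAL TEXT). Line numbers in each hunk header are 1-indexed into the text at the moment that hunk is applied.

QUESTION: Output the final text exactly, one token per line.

Answer: nvsl
tkof
sgbp
agin
smjh
hptu
dwbph

Derivation:
Hunk 1: at line 2 remove [prpof,qzayq,rowyu] add [kxw,nspjs,ozj] -> 8 lines: nvsl tkof grsbe kxw nspjs ozj nnfqd dwbph
Hunk 2: at line 6 remove [nnfqd] add [dsltf,hptu] -> 9 lines: nvsl tkof grsbe kxw nspjs ozj dsltf hptu dwbph
Hunk 3: at line 2 remove [grsbe,kxw,nspjs] add [sgbp] -> 7 lines: nvsl tkof sgbp ozj dsltf hptu dwbph
Hunk 4: at line 2 remove [ozj] add [btsue] -> 7 lines: nvsl tkof sgbp btsue dsltf hptu dwbph
Hunk 5: at line 2 remove [btsue,dsltf] add [agin,xtq,gnr] -> 8 lines: nvsl tkof sgbp agin xtq gnr hptu dwbph
Hunk 6: at line 4 remove [xtq,gnr] add [smjh] -> 7 lines: nvsl tkof sgbp agin smjh hptu dwbph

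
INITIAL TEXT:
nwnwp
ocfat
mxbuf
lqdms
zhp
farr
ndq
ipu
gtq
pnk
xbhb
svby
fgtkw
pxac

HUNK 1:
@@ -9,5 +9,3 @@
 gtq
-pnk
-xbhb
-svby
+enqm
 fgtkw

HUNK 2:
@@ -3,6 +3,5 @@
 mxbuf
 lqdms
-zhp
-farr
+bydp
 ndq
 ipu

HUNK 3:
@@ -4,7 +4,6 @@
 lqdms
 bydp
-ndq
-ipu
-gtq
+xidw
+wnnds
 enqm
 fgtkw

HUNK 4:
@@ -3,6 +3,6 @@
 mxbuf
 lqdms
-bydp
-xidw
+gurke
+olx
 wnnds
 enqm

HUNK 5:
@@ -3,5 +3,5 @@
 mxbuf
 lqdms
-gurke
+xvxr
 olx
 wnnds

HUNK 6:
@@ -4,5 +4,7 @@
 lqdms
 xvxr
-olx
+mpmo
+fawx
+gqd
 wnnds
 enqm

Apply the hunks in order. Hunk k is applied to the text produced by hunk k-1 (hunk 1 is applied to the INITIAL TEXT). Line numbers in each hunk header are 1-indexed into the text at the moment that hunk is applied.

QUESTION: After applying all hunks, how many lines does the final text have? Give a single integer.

Answer: 12

Derivation:
Hunk 1: at line 9 remove [pnk,xbhb,svby] add [enqm] -> 12 lines: nwnwp ocfat mxbuf lqdms zhp farr ndq ipu gtq enqm fgtkw pxac
Hunk 2: at line 3 remove [zhp,farr] add [bydp] -> 11 lines: nwnwp ocfat mxbuf lqdms bydp ndq ipu gtq enqm fgtkw pxac
Hunk 3: at line 4 remove [ndq,ipu,gtq] add [xidw,wnnds] -> 10 lines: nwnwp ocfat mxbuf lqdms bydp xidw wnnds enqm fgtkw pxac
Hunk 4: at line 3 remove [bydp,xidw] add [gurke,olx] -> 10 lines: nwnwp ocfat mxbuf lqdms gurke olx wnnds enqm fgtkw pxac
Hunk 5: at line 3 remove [gurke] add [xvxr] -> 10 lines: nwnwp ocfat mxbuf lqdms xvxr olx wnnds enqm fgtkw pxac
Hunk 6: at line 4 remove [olx] add [mpmo,fawx,gqd] -> 12 lines: nwnwp ocfat mxbuf lqdms xvxr mpmo fawx gqd wnnds enqm fgtkw pxac
Final line count: 12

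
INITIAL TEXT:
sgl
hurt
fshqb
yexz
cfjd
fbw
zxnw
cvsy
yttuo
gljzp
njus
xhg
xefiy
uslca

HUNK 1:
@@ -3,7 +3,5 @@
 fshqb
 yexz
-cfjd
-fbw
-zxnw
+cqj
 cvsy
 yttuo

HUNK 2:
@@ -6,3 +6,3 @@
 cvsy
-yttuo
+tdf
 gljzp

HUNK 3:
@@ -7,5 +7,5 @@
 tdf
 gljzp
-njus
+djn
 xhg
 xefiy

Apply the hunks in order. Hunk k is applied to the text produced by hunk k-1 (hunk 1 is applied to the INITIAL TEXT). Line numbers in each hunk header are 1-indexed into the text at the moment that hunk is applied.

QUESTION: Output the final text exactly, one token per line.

Hunk 1: at line 3 remove [cfjd,fbw,zxnw] add [cqj] -> 12 lines: sgl hurt fshqb yexz cqj cvsy yttuo gljzp njus xhg xefiy uslca
Hunk 2: at line 6 remove [yttuo] add [tdf] -> 12 lines: sgl hurt fshqb yexz cqj cvsy tdf gljzp njus xhg xefiy uslca
Hunk 3: at line 7 remove [njus] add [djn] -> 12 lines: sgl hurt fshqb yexz cqj cvsy tdf gljzp djn xhg xefiy uslca

Answer: sgl
hurt
fshqb
yexz
cqj
cvsy
tdf
gljzp
djn
xhg
xefiy
uslca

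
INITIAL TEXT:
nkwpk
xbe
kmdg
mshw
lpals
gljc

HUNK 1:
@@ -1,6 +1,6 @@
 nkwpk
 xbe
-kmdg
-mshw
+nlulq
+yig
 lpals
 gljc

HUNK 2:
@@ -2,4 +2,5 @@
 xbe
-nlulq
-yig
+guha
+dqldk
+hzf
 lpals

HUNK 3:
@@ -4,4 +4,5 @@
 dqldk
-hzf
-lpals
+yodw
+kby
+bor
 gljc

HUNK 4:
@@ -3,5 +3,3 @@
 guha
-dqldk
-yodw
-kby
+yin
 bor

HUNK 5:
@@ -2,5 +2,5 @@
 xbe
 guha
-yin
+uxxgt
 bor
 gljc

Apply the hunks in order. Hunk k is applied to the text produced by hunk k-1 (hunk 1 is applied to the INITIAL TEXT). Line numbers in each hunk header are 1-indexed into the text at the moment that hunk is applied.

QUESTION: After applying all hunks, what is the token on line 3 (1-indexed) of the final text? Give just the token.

Hunk 1: at line 1 remove [kmdg,mshw] add [nlulq,yig] -> 6 lines: nkwpk xbe nlulq yig lpals gljc
Hunk 2: at line 2 remove [nlulq,yig] add [guha,dqldk,hzf] -> 7 lines: nkwpk xbe guha dqldk hzf lpals gljc
Hunk 3: at line 4 remove [hzf,lpals] add [yodw,kby,bor] -> 8 lines: nkwpk xbe guha dqldk yodw kby bor gljc
Hunk 4: at line 3 remove [dqldk,yodw,kby] add [yin] -> 6 lines: nkwpk xbe guha yin bor gljc
Hunk 5: at line 2 remove [yin] add [uxxgt] -> 6 lines: nkwpk xbe guha uxxgt bor gljc
Final line 3: guha

Answer: guha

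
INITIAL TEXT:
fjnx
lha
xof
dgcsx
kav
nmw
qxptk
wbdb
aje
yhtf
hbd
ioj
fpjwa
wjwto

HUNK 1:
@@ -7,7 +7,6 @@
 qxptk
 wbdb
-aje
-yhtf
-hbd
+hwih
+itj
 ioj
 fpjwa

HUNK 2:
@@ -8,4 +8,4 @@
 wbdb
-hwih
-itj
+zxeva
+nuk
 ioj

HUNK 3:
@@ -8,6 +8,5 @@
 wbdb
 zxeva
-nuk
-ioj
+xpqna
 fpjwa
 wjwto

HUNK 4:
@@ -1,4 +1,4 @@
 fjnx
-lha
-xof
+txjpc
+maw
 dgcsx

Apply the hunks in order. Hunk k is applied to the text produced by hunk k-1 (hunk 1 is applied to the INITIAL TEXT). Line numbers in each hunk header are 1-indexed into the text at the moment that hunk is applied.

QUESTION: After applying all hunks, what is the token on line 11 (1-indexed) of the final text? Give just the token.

Answer: fpjwa

Derivation:
Hunk 1: at line 7 remove [aje,yhtf,hbd] add [hwih,itj] -> 13 lines: fjnx lha xof dgcsx kav nmw qxptk wbdb hwih itj ioj fpjwa wjwto
Hunk 2: at line 8 remove [hwih,itj] add [zxeva,nuk] -> 13 lines: fjnx lha xof dgcsx kav nmw qxptk wbdb zxeva nuk ioj fpjwa wjwto
Hunk 3: at line 8 remove [nuk,ioj] add [xpqna] -> 12 lines: fjnx lha xof dgcsx kav nmw qxptk wbdb zxeva xpqna fpjwa wjwto
Hunk 4: at line 1 remove [lha,xof] add [txjpc,maw] -> 12 lines: fjnx txjpc maw dgcsx kav nmw qxptk wbdb zxeva xpqna fpjwa wjwto
Final line 11: fpjwa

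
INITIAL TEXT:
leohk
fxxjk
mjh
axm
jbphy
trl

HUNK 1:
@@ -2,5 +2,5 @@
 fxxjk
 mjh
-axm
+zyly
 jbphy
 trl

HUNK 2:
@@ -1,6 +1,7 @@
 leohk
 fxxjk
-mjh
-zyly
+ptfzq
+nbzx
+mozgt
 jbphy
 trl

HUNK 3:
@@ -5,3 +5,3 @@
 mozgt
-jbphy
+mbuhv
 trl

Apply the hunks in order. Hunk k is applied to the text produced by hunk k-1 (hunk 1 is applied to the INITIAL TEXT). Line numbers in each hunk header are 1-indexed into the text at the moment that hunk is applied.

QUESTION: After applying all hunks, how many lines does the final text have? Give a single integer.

Hunk 1: at line 2 remove [axm] add [zyly] -> 6 lines: leohk fxxjk mjh zyly jbphy trl
Hunk 2: at line 1 remove [mjh,zyly] add [ptfzq,nbzx,mozgt] -> 7 lines: leohk fxxjk ptfzq nbzx mozgt jbphy trl
Hunk 3: at line 5 remove [jbphy] add [mbuhv] -> 7 lines: leohk fxxjk ptfzq nbzx mozgt mbuhv trl
Final line count: 7

Answer: 7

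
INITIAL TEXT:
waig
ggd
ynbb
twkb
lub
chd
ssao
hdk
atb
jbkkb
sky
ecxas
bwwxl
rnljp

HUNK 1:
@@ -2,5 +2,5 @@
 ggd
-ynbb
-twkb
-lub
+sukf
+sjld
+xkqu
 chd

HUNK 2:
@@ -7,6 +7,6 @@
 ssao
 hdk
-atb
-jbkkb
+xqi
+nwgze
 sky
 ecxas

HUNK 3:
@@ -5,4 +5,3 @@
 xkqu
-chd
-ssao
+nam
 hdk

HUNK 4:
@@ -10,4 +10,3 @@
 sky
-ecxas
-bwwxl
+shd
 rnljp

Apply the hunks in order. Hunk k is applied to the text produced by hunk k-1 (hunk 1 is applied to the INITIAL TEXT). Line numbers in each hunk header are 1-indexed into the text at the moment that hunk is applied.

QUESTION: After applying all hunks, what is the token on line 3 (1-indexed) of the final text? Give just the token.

Hunk 1: at line 2 remove [ynbb,twkb,lub] add [sukf,sjld,xkqu] -> 14 lines: waig ggd sukf sjld xkqu chd ssao hdk atb jbkkb sky ecxas bwwxl rnljp
Hunk 2: at line 7 remove [atb,jbkkb] add [xqi,nwgze] -> 14 lines: waig ggd sukf sjld xkqu chd ssao hdk xqi nwgze sky ecxas bwwxl rnljp
Hunk 3: at line 5 remove [chd,ssao] add [nam] -> 13 lines: waig ggd sukf sjld xkqu nam hdk xqi nwgze sky ecxas bwwxl rnljp
Hunk 4: at line 10 remove [ecxas,bwwxl] add [shd] -> 12 lines: waig ggd sukf sjld xkqu nam hdk xqi nwgze sky shd rnljp
Final line 3: sukf

Answer: sukf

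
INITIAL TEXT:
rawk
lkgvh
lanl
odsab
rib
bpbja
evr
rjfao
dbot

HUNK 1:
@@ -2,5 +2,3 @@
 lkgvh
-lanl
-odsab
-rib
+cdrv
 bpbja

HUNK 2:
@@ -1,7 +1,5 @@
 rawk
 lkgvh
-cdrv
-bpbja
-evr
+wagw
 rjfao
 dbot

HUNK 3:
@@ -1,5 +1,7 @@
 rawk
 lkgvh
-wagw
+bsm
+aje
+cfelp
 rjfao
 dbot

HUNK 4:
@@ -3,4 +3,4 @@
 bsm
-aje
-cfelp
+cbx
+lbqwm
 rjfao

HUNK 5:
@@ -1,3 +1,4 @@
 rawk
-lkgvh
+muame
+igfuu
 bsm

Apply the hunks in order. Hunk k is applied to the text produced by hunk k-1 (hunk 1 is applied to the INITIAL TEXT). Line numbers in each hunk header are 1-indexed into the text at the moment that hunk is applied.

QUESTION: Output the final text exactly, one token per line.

Hunk 1: at line 2 remove [lanl,odsab,rib] add [cdrv] -> 7 lines: rawk lkgvh cdrv bpbja evr rjfao dbot
Hunk 2: at line 1 remove [cdrv,bpbja,evr] add [wagw] -> 5 lines: rawk lkgvh wagw rjfao dbot
Hunk 3: at line 1 remove [wagw] add [bsm,aje,cfelp] -> 7 lines: rawk lkgvh bsm aje cfelp rjfao dbot
Hunk 4: at line 3 remove [aje,cfelp] add [cbx,lbqwm] -> 7 lines: rawk lkgvh bsm cbx lbqwm rjfao dbot
Hunk 5: at line 1 remove [lkgvh] add [muame,igfuu] -> 8 lines: rawk muame igfuu bsm cbx lbqwm rjfao dbot

Answer: rawk
muame
igfuu
bsm
cbx
lbqwm
rjfao
dbot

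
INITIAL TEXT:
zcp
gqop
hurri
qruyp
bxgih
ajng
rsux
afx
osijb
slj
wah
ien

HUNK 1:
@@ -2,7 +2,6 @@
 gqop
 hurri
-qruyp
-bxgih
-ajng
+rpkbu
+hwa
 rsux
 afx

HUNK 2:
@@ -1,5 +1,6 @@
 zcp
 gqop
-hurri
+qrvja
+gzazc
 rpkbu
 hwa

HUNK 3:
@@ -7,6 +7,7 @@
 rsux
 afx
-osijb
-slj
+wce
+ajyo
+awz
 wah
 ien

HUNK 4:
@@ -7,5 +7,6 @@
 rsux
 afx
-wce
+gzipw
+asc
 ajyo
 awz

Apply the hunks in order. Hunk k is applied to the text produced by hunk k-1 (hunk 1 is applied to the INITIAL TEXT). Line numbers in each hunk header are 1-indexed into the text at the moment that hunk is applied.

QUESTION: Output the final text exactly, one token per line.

Hunk 1: at line 2 remove [qruyp,bxgih,ajng] add [rpkbu,hwa] -> 11 lines: zcp gqop hurri rpkbu hwa rsux afx osijb slj wah ien
Hunk 2: at line 1 remove [hurri] add [qrvja,gzazc] -> 12 lines: zcp gqop qrvja gzazc rpkbu hwa rsux afx osijb slj wah ien
Hunk 3: at line 7 remove [osijb,slj] add [wce,ajyo,awz] -> 13 lines: zcp gqop qrvja gzazc rpkbu hwa rsux afx wce ajyo awz wah ien
Hunk 4: at line 7 remove [wce] add [gzipw,asc] -> 14 lines: zcp gqop qrvja gzazc rpkbu hwa rsux afx gzipw asc ajyo awz wah ien

Answer: zcp
gqop
qrvja
gzazc
rpkbu
hwa
rsux
afx
gzipw
asc
ajyo
awz
wah
ien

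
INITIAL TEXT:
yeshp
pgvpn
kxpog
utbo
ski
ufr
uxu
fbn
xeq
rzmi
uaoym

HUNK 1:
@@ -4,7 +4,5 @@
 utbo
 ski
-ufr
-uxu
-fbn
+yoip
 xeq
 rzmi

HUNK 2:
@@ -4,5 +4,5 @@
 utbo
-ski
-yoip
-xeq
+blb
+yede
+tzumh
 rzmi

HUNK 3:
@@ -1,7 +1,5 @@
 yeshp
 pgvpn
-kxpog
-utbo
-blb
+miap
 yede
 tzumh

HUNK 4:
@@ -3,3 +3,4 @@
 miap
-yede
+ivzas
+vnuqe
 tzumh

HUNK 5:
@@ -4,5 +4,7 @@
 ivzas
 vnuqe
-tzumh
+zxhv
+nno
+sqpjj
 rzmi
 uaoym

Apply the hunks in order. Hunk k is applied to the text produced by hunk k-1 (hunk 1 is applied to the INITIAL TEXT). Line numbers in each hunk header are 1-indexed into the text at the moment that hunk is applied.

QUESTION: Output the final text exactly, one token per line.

Hunk 1: at line 4 remove [ufr,uxu,fbn] add [yoip] -> 9 lines: yeshp pgvpn kxpog utbo ski yoip xeq rzmi uaoym
Hunk 2: at line 4 remove [ski,yoip,xeq] add [blb,yede,tzumh] -> 9 lines: yeshp pgvpn kxpog utbo blb yede tzumh rzmi uaoym
Hunk 3: at line 1 remove [kxpog,utbo,blb] add [miap] -> 7 lines: yeshp pgvpn miap yede tzumh rzmi uaoym
Hunk 4: at line 3 remove [yede] add [ivzas,vnuqe] -> 8 lines: yeshp pgvpn miap ivzas vnuqe tzumh rzmi uaoym
Hunk 5: at line 4 remove [tzumh] add [zxhv,nno,sqpjj] -> 10 lines: yeshp pgvpn miap ivzas vnuqe zxhv nno sqpjj rzmi uaoym

Answer: yeshp
pgvpn
miap
ivzas
vnuqe
zxhv
nno
sqpjj
rzmi
uaoym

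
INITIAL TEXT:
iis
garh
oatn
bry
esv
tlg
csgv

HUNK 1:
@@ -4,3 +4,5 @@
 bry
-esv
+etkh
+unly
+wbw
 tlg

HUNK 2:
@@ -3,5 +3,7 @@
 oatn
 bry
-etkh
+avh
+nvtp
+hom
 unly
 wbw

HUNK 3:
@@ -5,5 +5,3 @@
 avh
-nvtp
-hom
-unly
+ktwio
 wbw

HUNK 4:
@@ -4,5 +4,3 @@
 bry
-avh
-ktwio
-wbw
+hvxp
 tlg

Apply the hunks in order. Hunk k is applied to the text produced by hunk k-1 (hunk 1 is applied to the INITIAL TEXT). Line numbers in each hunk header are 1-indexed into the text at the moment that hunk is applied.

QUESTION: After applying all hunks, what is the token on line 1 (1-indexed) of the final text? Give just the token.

Hunk 1: at line 4 remove [esv] add [etkh,unly,wbw] -> 9 lines: iis garh oatn bry etkh unly wbw tlg csgv
Hunk 2: at line 3 remove [etkh] add [avh,nvtp,hom] -> 11 lines: iis garh oatn bry avh nvtp hom unly wbw tlg csgv
Hunk 3: at line 5 remove [nvtp,hom,unly] add [ktwio] -> 9 lines: iis garh oatn bry avh ktwio wbw tlg csgv
Hunk 4: at line 4 remove [avh,ktwio,wbw] add [hvxp] -> 7 lines: iis garh oatn bry hvxp tlg csgv
Final line 1: iis

Answer: iis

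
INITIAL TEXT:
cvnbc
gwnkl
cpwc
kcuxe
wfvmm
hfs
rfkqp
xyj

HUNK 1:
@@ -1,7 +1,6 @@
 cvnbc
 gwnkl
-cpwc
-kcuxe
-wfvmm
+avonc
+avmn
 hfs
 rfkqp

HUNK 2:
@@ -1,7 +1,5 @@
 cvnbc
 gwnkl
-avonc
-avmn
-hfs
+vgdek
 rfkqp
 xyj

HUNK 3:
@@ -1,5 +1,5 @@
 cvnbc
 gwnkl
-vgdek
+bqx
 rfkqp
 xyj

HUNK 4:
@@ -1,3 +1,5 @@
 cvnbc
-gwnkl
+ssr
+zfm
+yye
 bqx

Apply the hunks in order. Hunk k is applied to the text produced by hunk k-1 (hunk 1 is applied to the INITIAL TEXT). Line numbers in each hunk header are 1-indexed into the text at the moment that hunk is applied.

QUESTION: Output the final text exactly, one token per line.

Hunk 1: at line 1 remove [cpwc,kcuxe,wfvmm] add [avonc,avmn] -> 7 lines: cvnbc gwnkl avonc avmn hfs rfkqp xyj
Hunk 2: at line 1 remove [avonc,avmn,hfs] add [vgdek] -> 5 lines: cvnbc gwnkl vgdek rfkqp xyj
Hunk 3: at line 1 remove [vgdek] add [bqx] -> 5 lines: cvnbc gwnkl bqx rfkqp xyj
Hunk 4: at line 1 remove [gwnkl] add [ssr,zfm,yye] -> 7 lines: cvnbc ssr zfm yye bqx rfkqp xyj

Answer: cvnbc
ssr
zfm
yye
bqx
rfkqp
xyj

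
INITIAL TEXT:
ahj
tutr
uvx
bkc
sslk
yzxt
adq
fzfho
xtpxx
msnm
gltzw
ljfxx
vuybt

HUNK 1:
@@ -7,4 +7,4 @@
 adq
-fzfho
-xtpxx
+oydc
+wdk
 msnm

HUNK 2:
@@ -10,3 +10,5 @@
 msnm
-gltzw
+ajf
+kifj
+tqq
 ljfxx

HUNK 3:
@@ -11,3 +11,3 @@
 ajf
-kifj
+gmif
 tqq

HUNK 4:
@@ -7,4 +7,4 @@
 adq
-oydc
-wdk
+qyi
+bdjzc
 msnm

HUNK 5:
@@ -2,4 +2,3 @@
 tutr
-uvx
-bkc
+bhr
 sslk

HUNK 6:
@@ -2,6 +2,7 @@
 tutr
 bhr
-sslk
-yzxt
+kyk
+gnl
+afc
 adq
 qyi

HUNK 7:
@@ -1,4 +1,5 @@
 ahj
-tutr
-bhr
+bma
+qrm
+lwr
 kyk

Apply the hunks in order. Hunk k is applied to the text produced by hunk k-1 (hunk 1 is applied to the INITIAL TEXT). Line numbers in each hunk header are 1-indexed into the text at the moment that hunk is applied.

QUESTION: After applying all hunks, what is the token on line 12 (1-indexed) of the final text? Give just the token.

Answer: ajf

Derivation:
Hunk 1: at line 7 remove [fzfho,xtpxx] add [oydc,wdk] -> 13 lines: ahj tutr uvx bkc sslk yzxt adq oydc wdk msnm gltzw ljfxx vuybt
Hunk 2: at line 10 remove [gltzw] add [ajf,kifj,tqq] -> 15 lines: ahj tutr uvx bkc sslk yzxt adq oydc wdk msnm ajf kifj tqq ljfxx vuybt
Hunk 3: at line 11 remove [kifj] add [gmif] -> 15 lines: ahj tutr uvx bkc sslk yzxt adq oydc wdk msnm ajf gmif tqq ljfxx vuybt
Hunk 4: at line 7 remove [oydc,wdk] add [qyi,bdjzc] -> 15 lines: ahj tutr uvx bkc sslk yzxt adq qyi bdjzc msnm ajf gmif tqq ljfxx vuybt
Hunk 5: at line 2 remove [uvx,bkc] add [bhr] -> 14 lines: ahj tutr bhr sslk yzxt adq qyi bdjzc msnm ajf gmif tqq ljfxx vuybt
Hunk 6: at line 2 remove [sslk,yzxt] add [kyk,gnl,afc] -> 15 lines: ahj tutr bhr kyk gnl afc adq qyi bdjzc msnm ajf gmif tqq ljfxx vuybt
Hunk 7: at line 1 remove [tutr,bhr] add [bma,qrm,lwr] -> 16 lines: ahj bma qrm lwr kyk gnl afc adq qyi bdjzc msnm ajf gmif tqq ljfxx vuybt
Final line 12: ajf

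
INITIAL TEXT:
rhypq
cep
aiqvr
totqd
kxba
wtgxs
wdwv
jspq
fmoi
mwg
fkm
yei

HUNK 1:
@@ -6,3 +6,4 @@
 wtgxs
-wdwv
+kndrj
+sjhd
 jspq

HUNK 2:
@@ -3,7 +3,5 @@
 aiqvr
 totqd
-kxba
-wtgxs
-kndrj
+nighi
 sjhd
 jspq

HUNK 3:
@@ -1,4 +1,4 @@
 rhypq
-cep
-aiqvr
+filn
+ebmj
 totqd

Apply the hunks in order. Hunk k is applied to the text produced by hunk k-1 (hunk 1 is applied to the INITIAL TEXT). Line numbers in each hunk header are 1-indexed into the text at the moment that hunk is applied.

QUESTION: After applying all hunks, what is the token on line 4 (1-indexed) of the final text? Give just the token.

Hunk 1: at line 6 remove [wdwv] add [kndrj,sjhd] -> 13 lines: rhypq cep aiqvr totqd kxba wtgxs kndrj sjhd jspq fmoi mwg fkm yei
Hunk 2: at line 3 remove [kxba,wtgxs,kndrj] add [nighi] -> 11 lines: rhypq cep aiqvr totqd nighi sjhd jspq fmoi mwg fkm yei
Hunk 3: at line 1 remove [cep,aiqvr] add [filn,ebmj] -> 11 lines: rhypq filn ebmj totqd nighi sjhd jspq fmoi mwg fkm yei
Final line 4: totqd

Answer: totqd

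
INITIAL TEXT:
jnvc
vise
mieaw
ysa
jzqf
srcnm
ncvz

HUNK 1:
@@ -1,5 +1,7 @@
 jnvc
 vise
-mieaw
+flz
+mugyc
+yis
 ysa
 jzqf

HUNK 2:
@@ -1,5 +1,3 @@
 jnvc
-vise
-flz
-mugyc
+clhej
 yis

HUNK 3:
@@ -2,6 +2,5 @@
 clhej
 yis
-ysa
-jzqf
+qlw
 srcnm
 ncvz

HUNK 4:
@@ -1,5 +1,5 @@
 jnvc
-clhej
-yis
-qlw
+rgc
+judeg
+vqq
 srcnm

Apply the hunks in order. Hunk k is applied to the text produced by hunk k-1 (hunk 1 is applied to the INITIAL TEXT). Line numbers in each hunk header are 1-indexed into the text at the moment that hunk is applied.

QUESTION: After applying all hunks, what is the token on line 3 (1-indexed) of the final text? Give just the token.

Answer: judeg

Derivation:
Hunk 1: at line 1 remove [mieaw] add [flz,mugyc,yis] -> 9 lines: jnvc vise flz mugyc yis ysa jzqf srcnm ncvz
Hunk 2: at line 1 remove [vise,flz,mugyc] add [clhej] -> 7 lines: jnvc clhej yis ysa jzqf srcnm ncvz
Hunk 3: at line 2 remove [ysa,jzqf] add [qlw] -> 6 lines: jnvc clhej yis qlw srcnm ncvz
Hunk 4: at line 1 remove [clhej,yis,qlw] add [rgc,judeg,vqq] -> 6 lines: jnvc rgc judeg vqq srcnm ncvz
Final line 3: judeg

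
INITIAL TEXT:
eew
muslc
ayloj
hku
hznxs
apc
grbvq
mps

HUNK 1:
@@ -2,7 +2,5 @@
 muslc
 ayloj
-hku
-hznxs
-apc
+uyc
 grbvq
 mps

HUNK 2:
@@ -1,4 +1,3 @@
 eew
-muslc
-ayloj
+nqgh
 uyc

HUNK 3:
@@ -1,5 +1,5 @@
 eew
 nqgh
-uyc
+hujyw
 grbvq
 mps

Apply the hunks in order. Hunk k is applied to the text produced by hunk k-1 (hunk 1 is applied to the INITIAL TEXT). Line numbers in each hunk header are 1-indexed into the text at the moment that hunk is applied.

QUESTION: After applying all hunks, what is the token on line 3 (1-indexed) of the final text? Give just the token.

Hunk 1: at line 2 remove [hku,hznxs,apc] add [uyc] -> 6 lines: eew muslc ayloj uyc grbvq mps
Hunk 2: at line 1 remove [muslc,ayloj] add [nqgh] -> 5 lines: eew nqgh uyc grbvq mps
Hunk 3: at line 1 remove [uyc] add [hujyw] -> 5 lines: eew nqgh hujyw grbvq mps
Final line 3: hujyw

Answer: hujyw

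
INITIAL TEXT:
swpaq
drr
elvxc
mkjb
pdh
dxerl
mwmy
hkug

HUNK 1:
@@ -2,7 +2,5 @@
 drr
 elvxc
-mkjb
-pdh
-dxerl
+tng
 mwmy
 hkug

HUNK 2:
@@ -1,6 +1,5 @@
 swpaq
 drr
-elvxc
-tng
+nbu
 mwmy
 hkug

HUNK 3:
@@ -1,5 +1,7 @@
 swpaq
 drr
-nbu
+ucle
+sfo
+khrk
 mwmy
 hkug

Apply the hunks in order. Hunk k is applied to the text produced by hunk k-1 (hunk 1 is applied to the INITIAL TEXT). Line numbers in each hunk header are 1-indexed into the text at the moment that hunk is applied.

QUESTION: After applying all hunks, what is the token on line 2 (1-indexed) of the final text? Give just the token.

Answer: drr

Derivation:
Hunk 1: at line 2 remove [mkjb,pdh,dxerl] add [tng] -> 6 lines: swpaq drr elvxc tng mwmy hkug
Hunk 2: at line 1 remove [elvxc,tng] add [nbu] -> 5 lines: swpaq drr nbu mwmy hkug
Hunk 3: at line 1 remove [nbu] add [ucle,sfo,khrk] -> 7 lines: swpaq drr ucle sfo khrk mwmy hkug
Final line 2: drr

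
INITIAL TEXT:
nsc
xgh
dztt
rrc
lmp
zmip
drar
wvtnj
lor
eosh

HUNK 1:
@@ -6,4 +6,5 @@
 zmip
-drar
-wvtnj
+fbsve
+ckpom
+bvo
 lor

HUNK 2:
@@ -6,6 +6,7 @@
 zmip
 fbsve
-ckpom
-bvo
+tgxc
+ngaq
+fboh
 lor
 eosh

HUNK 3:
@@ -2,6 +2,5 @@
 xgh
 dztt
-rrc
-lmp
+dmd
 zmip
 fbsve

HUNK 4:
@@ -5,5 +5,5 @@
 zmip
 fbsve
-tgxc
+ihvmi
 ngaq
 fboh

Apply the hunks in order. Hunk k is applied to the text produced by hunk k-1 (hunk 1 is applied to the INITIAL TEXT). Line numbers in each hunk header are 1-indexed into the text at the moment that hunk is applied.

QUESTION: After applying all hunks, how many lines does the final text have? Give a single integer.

Hunk 1: at line 6 remove [drar,wvtnj] add [fbsve,ckpom,bvo] -> 11 lines: nsc xgh dztt rrc lmp zmip fbsve ckpom bvo lor eosh
Hunk 2: at line 6 remove [ckpom,bvo] add [tgxc,ngaq,fboh] -> 12 lines: nsc xgh dztt rrc lmp zmip fbsve tgxc ngaq fboh lor eosh
Hunk 3: at line 2 remove [rrc,lmp] add [dmd] -> 11 lines: nsc xgh dztt dmd zmip fbsve tgxc ngaq fboh lor eosh
Hunk 4: at line 5 remove [tgxc] add [ihvmi] -> 11 lines: nsc xgh dztt dmd zmip fbsve ihvmi ngaq fboh lor eosh
Final line count: 11

Answer: 11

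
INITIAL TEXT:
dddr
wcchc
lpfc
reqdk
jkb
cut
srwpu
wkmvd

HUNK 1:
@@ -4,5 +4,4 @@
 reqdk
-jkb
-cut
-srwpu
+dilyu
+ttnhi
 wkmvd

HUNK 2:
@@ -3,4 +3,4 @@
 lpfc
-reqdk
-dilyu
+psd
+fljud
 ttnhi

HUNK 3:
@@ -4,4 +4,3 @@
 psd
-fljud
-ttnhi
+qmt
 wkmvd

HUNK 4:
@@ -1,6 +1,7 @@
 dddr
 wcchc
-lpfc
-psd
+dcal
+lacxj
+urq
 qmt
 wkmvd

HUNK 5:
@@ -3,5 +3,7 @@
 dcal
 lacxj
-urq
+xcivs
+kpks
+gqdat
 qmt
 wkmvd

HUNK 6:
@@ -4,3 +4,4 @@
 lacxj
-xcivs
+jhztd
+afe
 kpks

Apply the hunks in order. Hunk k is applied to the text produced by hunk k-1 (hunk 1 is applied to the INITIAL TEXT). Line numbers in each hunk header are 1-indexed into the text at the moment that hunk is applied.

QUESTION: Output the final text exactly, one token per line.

Hunk 1: at line 4 remove [jkb,cut,srwpu] add [dilyu,ttnhi] -> 7 lines: dddr wcchc lpfc reqdk dilyu ttnhi wkmvd
Hunk 2: at line 3 remove [reqdk,dilyu] add [psd,fljud] -> 7 lines: dddr wcchc lpfc psd fljud ttnhi wkmvd
Hunk 3: at line 4 remove [fljud,ttnhi] add [qmt] -> 6 lines: dddr wcchc lpfc psd qmt wkmvd
Hunk 4: at line 1 remove [lpfc,psd] add [dcal,lacxj,urq] -> 7 lines: dddr wcchc dcal lacxj urq qmt wkmvd
Hunk 5: at line 3 remove [urq] add [xcivs,kpks,gqdat] -> 9 lines: dddr wcchc dcal lacxj xcivs kpks gqdat qmt wkmvd
Hunk 6: at line 4 remove [xcivs] add [jhztd,afe] -> 10 lines: dddr wcchc dcal lacxj jhztd afe kpks gqdat qmt wkmvd

Answer: dddr
wcchc
dcal
lacxj
jhztd
afe
kpks
gqdat
qmt
wkmvd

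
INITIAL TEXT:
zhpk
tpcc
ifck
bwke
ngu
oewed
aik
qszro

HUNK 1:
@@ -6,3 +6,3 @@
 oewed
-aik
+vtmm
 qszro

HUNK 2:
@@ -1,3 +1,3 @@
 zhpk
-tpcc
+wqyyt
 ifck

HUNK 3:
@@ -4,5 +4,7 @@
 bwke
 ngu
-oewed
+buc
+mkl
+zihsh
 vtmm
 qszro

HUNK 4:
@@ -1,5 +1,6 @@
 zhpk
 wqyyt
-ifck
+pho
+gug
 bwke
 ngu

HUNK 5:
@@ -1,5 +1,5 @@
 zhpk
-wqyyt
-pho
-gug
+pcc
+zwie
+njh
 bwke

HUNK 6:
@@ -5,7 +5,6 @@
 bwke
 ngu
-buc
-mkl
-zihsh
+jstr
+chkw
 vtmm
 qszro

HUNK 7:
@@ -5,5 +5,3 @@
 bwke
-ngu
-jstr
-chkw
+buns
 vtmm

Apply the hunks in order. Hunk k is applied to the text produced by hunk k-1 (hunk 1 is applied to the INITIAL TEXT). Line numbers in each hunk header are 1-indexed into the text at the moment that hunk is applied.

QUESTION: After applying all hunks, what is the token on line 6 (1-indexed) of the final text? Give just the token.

Answer: buns

Derivation:
Hunk 1: at line 6 remove [aik] add [vtmm] -> 8 lines: zhpk tpcc ifck bwke ngu oewed vtmm qszro
Hunk 2: at line 1 remove [tpcc] add [wqyyt] -> 8 lines: zhpk wqyyt ifck bwke ngu oewed vtmm qszro
Hunk 3: at line 4 remove [oewed] add [buc,mkl,zihsh] -> 10 lines: zhpk wqyyt ifck bwke ngu buc mkl zihsh vtmm qszro
Hunk 4: at line 1 remove [ifck] add [pho,gug] -> 11 lines: zhpk wqyyt pho gug bwke ngu buc mkl zihsh vtmm qszro
Hunk 5: at line 1 remove [wqyyt,pho,gug] add [pcc,zwie,njh] -> 11 lines: zhpk pcc zwie njh bwke ngu buc mkl zihsh vtmm qszro
Hunk 6: at line 5 remove [buc,mkl,zihsh] add [jstr,chkw] -> 10 lines: zhpk pcc zwie njh bwke ngu jstr chkw vtmm qszro
Hunk 7: at line 5 remove [ngu,jstr,chkw] add [buns] -> 8 lines: zhpk pcc zwie njh bwke buns vtmm qszro
Final line 6: buns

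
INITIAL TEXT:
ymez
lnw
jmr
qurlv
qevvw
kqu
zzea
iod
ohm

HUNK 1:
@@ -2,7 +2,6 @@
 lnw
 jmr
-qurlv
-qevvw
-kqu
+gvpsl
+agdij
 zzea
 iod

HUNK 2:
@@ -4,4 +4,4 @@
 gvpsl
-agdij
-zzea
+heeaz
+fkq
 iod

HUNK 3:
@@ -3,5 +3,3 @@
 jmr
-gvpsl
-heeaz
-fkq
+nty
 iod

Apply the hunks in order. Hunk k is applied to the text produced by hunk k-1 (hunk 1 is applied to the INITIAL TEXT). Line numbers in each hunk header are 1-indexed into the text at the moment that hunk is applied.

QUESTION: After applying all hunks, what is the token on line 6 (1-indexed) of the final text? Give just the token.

Hunk 1: at line 2 remove [qurlv,qevvw,kqu] add [gvpsl,agdij] -> 8 lines: ymez lnw jmr gvpsl agdij zzea iod ohm
Hunk 2: at line 4 remove [agdij,zzea] add [heeaz,fkq] -> 8 lines: ymez lnw jmr gvpsl heeaz fkq iod ohm
Hunk 3: at line 3 remove [gvpsl,heeaz,fkq] add [nty] -> 6 lines: ymez lnw jmr nty iod ohm
Final line 6: ohm

Answer: ohm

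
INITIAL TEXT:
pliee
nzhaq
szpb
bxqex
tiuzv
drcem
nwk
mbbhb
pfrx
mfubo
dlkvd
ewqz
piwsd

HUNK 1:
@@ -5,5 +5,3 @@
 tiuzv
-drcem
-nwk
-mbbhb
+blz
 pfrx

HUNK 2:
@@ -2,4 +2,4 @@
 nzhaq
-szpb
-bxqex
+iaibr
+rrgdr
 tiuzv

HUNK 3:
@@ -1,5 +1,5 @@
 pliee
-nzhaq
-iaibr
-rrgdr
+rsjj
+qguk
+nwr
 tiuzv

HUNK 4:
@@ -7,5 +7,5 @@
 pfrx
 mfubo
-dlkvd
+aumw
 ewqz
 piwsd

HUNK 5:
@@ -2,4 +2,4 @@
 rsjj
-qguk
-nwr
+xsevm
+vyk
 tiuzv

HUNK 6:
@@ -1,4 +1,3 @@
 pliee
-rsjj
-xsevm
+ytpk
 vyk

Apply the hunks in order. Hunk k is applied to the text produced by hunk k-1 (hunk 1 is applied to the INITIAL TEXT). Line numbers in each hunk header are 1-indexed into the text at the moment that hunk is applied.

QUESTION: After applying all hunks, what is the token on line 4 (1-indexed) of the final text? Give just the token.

Hunk 1: at line 5 remove [drcem,nwk,mbbhb] add [blz] -> 11 lines: pliee nzhaq szpb bxqex tiuzv blz pfrx mfubo dlkvd ewqz piwsd
Hunk 2: at line 2 remove [szpb,bxqex] add [iaibr,rrgdr] -> 11 lines: pliee nzhaq iaibr rrgdr tiuzv blz pfrx mfubo dlkvd ewqz piwsd
Hunk 3: at line 1 remove [nzhaq,iaibr,rrgdr] add [rsjj,qguk,nwr] -> 11 lines: pliee rsjj qguk nwr tiuzv blz pfrx mfubo dlkvd ewqz piwsd
Hunk 4: at line 7 remove [dlkvd] add [aumw] -> 11 lines: pliee rsjj qguk nwr tiuzv blz pfrx mfubo aumw ewqz piwsd
Hunk 5: at line 2 remove [qguk,nwr] add [xsevm,vyk] -> 11 lines: pliee rsjj xsevm vyk tiuzv blz pfrx mfubo aumw ewqz piwsd
Hunk 6: at line 1 remove [rsjj,xsevm] add [ytpk] -> 10 lines: pliee ytpk vyk tiuzv blz pfrx mfubo aumw ewqz piwsd
Final line 4: tiuzv

Answer: tiuzv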